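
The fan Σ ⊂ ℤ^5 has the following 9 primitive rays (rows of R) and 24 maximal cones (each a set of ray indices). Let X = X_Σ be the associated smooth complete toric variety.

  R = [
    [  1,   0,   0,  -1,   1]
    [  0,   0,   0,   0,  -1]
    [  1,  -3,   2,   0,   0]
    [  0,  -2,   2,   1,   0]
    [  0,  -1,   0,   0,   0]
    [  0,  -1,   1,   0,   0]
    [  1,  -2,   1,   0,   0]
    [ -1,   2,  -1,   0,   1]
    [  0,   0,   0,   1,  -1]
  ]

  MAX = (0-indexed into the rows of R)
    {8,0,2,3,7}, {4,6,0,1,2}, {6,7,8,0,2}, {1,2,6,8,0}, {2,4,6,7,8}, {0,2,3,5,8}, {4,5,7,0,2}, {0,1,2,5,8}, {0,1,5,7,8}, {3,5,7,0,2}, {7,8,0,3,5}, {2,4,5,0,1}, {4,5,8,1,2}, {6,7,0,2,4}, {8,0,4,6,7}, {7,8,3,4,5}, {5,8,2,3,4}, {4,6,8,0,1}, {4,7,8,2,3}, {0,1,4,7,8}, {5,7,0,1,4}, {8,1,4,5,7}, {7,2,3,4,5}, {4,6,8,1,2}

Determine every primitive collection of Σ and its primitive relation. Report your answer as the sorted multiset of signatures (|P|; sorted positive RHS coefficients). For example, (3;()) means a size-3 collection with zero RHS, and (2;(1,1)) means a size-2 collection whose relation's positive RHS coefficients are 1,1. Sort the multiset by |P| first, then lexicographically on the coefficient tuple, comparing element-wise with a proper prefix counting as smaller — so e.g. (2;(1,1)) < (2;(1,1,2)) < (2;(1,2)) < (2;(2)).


9 collections generate NE(X_Σ); each relation:

  {5,6}:  v_{5} + v_{6} = v_{2} — sig = (2;(1))
  {3,6}:  v_{3} + v_{6} = 2·v_{2} + v_{7} + v_{8} — sig = (2;(1,1,2))
  {1,3}:  v_{1} + v_{3} = 2·v_{5} + v_{8} — sig = (2;(1,2))
  {1,6,7}:  v_{1} + v_{6} + v_{7} = 0 — sig = (3;())
  {1,2,7}:  v_{1} + v_{2} + v_{7} = v_{5} — sig = (3;(1))
  {0,3,4}:  v_{0} + v_{3} + v_{4} = v_{2} + v_{6} + v_{7} — sig = (3;(1,1,1))
  {0,4,5,8}:  v_{0} + v_{4} + v_{5} + v_{8} = v_{6} — sig = (4;(1))
  {2,5,7,8}:  v_{2} + v_{5} + v_{7} + v_{8} = v_{3} — sig = (4;(1))
  {0,2,4,8}:  v_{0} + v_{2} + v_{4} + v_{8} = 2·v_{6} — sig = (4;(2))

Hence PRS(X_Σ) =
[(2;(1)), (2;(1,1,2)), (2;(1,2)), (3;()), (3;(1)), (3;(1,1,1)), (4;(1)), (4;(1)), (4;(2))]


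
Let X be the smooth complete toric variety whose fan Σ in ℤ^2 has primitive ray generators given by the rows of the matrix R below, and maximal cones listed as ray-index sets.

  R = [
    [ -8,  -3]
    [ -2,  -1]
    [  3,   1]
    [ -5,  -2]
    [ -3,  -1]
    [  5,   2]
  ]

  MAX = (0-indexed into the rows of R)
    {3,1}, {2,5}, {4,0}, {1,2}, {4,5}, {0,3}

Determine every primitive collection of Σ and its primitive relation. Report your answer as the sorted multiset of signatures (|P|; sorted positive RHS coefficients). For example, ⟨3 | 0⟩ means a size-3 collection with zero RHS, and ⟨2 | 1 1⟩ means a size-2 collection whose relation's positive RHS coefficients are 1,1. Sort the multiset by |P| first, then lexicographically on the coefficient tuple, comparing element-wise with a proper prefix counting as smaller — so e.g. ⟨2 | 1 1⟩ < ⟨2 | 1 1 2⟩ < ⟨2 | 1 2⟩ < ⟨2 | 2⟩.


Primitive collections (9):

  {2,4}:  v_{2} + v_{4} = 0 — sig = ⟨2 | 0⟩
  {3,5}:  v_{3} + v_{5} = 0 — sig = ⟨2 | 0⟩
  {0,2}:  v_{0} + v_{2} = v_{3} — sig = ⟨2 | 1⟩
  {0,5}:  v_{0} + v_{5} = v_{4} — sig = ⟨2 | 1⟩
  {1,4}:  v_{1} + v_{4} = v_{3} — sig = ⟨2 | 1⟩
  {1,5}:  v_{1} + v_{5} = v_{2} — sig = ⟨2 | 1⟩
  {2,3}:  v_{2} + v_{3} = v_{1} — sig = ⟨2 | 1⟩
  {3,4}:  v_{3} + v_{4} = v_{0} — sig = ⟨2 | 1⟩
  {0,1}:  v_{0} + v_{1} = 2·v_{3} — sig = ⟨2 | 2⟩

Hence PRS(X_Σ) =
{ ⟨2 | 0⟩ ×2,  ⟨2 | 1⟩ ×6,  ⟨2 | 2⟩ }


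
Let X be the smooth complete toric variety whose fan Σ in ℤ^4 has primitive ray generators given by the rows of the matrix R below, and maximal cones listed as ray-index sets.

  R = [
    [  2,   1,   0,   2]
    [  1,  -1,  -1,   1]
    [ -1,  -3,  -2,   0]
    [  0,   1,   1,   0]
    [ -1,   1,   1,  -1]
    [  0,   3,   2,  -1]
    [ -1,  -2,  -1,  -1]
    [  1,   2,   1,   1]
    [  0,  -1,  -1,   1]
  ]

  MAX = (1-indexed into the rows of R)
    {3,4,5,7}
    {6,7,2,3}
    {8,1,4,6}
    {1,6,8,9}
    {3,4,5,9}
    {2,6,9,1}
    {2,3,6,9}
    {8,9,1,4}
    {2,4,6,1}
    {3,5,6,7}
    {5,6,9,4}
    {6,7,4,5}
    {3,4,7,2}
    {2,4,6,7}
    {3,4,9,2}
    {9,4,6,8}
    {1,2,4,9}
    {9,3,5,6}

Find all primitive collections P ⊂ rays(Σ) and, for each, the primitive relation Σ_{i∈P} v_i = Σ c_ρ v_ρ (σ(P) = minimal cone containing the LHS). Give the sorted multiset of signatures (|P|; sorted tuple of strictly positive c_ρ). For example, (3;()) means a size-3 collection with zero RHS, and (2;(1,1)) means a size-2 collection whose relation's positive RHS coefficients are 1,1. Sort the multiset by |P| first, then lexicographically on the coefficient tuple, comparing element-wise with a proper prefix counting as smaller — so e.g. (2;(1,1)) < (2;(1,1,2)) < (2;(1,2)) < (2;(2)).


The 12 primitive collections of Σ (r=9, n=4):

  • {2,5}:  v_{2} + v_{5} = 0 — sig = (2;())
  • {7,8}:  v_{7} + v_{8} = 0 — sig = (2;())
  • {1,5}:  v_{1} + v_{5} = v_{8} — sig = (2;(1))
  • {1,7}:  v_{1} + v_{7} = v_{2} — sig = (2;(1))
  • {2,8}:  v_{2} + v_{8} = v_{1} — sig = (2;(1))
  • {3,8}:  v_{3} + v_{8} = v_{9} — sig = (2;(1))
  • {7,9}:  v_{7} + v_{9} = v_{3} — sig = (2;(1))
  • {1,3}:  v_{1} + v_{3} = v_{2} + v_{9} — sig = (2;(1,1))
  • {5,8}:  v_{5} + v_{8} = v_{4} + v_{6} + v_{9} — sig = (2;(1,1,1))
  • {3,4,6}:  v_{3} + v_{4} + v_{6} = v_{5} — sig = (3;(1))
  • {2,4,6,9}:  v_{2} + v_{4} + v_{6} + v_{9} = v_{8} — sig = (4;(1))
  • {1,4,6,9}:  v_{1} + v_{4} + v_{6} + v_{9} = 2·v_{8} — sig = (4;(2))

Sorted signature multiset PRS(X):
    (2;())
    (2;())
    (2;(1))
    (2;(1))
    (2;(1))
    (2;(1))
    (2;(1))
    (2;(1,1))
    (2;(1,1,1))
    (3;(1))
    (4;(1))
    (4;(2))


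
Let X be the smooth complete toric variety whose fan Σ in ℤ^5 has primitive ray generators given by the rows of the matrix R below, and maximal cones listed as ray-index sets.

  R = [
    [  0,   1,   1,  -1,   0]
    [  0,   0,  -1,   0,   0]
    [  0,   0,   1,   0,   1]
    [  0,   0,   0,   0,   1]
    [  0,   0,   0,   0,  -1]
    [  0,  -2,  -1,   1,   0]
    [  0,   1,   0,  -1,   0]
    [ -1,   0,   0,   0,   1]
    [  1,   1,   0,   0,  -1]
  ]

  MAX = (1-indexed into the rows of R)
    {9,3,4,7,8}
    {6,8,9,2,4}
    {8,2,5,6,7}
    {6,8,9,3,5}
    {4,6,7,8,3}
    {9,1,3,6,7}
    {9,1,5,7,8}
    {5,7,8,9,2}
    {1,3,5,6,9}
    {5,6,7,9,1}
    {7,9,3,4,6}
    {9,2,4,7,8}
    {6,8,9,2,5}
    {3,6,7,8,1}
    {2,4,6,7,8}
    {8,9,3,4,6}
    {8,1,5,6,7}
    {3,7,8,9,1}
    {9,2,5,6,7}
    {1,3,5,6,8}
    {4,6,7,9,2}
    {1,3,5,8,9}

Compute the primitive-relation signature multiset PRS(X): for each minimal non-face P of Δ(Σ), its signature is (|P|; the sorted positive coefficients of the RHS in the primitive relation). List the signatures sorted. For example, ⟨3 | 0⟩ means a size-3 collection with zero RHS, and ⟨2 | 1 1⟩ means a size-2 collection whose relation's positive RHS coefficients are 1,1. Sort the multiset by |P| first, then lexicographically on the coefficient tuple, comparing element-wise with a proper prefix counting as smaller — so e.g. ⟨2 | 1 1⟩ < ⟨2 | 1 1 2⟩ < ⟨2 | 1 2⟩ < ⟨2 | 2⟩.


Δ(Σ) — 9 vertices, 7 min non-faces:

  {4,5}:  v_{4} + v_{5} = 0  →  sig = ⟨2 | 0⟩
  {1,2}:  v_{1} + v_{2} = v_{7}  →  sig = ⟨2 | 1⟩
  {2,3}:  v_{2} + v_{3} = v_{4}  →  sig = ⟨2 | 1⟩
  {1,4}:  v_{1} + v_{4} = v_{3} + v_{7}  →  sig = ⟨2 | 1 1⟩
  {3,5,7}:  v_{3} + v_{5} + v_{7} = v_{1}  →  sig = ⟨3 | 1⟩
  {1,6,8,9}:  v_{1} + v_{6} + v_{8} + v_{9} = 0  →  sig = ⟨4 | 0⟩
  {6,7,8,9}:  v_{6} + v_{7} + v_{8} + v_{9} = v_{2}  →  sig = ⟨4 | 1⟩

Sorted signature multiset PRS(X):
    ⟨2 | 0⟩
    ⟨2 | 1⟩
    ⟨2 | 1⟩
    ⟨2 | 1 1⟩
    ⟨3 | 1⟩
    ⟨4 | 0⟩
    ⟨4 | 1⟩


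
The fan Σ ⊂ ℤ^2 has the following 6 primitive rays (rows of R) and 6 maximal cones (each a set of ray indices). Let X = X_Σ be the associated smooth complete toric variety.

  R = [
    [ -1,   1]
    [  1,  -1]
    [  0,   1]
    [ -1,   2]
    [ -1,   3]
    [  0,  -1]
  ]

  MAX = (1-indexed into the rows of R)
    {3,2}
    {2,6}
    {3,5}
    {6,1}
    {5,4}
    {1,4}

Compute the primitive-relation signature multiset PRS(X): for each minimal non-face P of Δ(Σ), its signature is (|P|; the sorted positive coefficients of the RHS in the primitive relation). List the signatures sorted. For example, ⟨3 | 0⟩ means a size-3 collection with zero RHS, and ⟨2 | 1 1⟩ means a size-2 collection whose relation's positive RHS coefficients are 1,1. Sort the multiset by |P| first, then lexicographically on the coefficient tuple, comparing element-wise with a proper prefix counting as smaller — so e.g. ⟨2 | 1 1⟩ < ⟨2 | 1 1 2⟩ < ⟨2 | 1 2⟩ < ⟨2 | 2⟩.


Δ(Σ) — 6 vertices, 9 min non-faces:

  {1,2}:  v_{1} + v_{2} = 0  ⇒ sig = ⟨2 | 0⟩
  {3,6}:  v_{3} + v_{6} = 0  ⇒ sig = ⟨2 | 0⟩
  {1,3}:  v_{1} + v_{3} = v_{4}  ⇒ sig = ⟨2 | 1⟩
  {2,4}:  v_{2} + v_{4} = v_{3}  ⇒ sig = ⟨2 | 1⟩
  {3,4}:  v_{3} + v_{4} = v_{5}  ⇒ sig = ⟨2 | 1⟩
  {4,6}:  v_{4} + v_{6} = v_{1}  ⇒ sig = ⟨2 | 1⟩
  {5,6}:  v_{5} + v_{6} = v_{4}  ⇒ sig = ⟨2 | 1⟩
  {1,5}:  v_{1} + v_{5} = 2·v_{4}  ⇒ sig = ⟨2 | 2⟩
  {2,5}:  v_{2} + v_{5} = 2·v_{3}  ⇒ sig = ⟨2 | 2⟩

so the primitive-relation signature multiset is
    |P|=2: 9 collections, coeffs (), (), (1), (1), (1), (1), (1), (2), (2)


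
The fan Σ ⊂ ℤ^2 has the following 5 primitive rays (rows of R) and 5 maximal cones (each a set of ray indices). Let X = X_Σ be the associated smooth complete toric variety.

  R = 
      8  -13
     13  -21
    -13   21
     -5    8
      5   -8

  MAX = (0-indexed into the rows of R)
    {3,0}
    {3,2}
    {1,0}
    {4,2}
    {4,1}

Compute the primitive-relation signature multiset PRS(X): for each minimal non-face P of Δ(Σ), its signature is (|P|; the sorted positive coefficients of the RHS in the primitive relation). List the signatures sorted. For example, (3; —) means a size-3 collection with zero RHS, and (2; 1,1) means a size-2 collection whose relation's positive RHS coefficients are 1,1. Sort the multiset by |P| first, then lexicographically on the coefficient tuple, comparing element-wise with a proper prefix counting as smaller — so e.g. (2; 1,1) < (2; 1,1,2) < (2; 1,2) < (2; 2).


Σ has 5 primitive collections:

  P = {1,2}:  v_{1} + v_{2} = 0  →  sig = (2; —)
  P = {3,4}:  v_{3} + v_{4} = 0  →  sig = (2; —)
  P = {0,2}:  v_{0} + v_{2} = v_{3}  →  sig = (2; 1)
  P = {0,4}:  v_{0} + v_{4} = v_{1}  →  sig = (2; 1)
  P = {1,3}:  v_{1} + v_{3} = v_{0}  →  sig = (2; 1)

Signatures (|P|; sorted positive RHS coefficients), sorted:
    |P|=2: 5 collections, coeffs (), (), (1), (1), (1)


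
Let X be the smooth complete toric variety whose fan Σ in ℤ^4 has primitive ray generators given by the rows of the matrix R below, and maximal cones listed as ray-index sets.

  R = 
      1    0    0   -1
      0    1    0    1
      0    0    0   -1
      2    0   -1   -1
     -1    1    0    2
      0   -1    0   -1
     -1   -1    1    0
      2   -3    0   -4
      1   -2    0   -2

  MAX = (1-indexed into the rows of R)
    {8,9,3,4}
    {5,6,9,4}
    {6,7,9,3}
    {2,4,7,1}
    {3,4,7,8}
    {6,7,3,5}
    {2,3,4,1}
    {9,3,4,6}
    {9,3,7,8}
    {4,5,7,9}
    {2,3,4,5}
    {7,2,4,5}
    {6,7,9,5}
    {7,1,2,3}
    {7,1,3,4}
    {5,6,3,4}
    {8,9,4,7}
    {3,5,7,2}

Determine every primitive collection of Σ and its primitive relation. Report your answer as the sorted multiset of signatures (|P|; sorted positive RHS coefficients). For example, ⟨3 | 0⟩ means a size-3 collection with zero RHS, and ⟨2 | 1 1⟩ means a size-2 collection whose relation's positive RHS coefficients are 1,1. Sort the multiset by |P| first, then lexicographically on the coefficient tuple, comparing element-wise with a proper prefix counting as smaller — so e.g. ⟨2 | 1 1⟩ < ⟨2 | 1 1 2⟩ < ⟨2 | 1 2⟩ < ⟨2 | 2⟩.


Δ(Σ) — 9 vertices, 14 min non-faces:

  P = {2,6}:  v_{2} + v_{6} = 0 ; sig = ⟨2 | 0⟩
  P = {1,5}:  v_{1} + v_{5} = v_{2} ; sig = ⟨2 | 1⟩
  P = {5,8}:  v_{5} + v_{8} = v_{9} ; sig = ⟨2 | 1⟩
  P = {2,9}:  v_{2} + v_{9} = v_{4} + v_{7} ; sig = ⟨2 | 1 1⟩
  P = {1,6}:  v_{1} + v_{6} = v_{3} + v_{4} + v_{7} ; sig = ⟨2 | 1 1 1⟩
  P = {6,8}:  v_{6} + v_{8} = v_{3} + 2·v_{9} ; sig = ⟨2 | 1 2⟩
  P = {1,9}:  v_{1} + v_{9} = v_{3} + 2·v_{4} + 2·v_{7} ; sig = ⟨2 | 1 2 2⟩
  P = {2,8}:  v_{2} + v_{8} = v_{3} + 2·v_{4} + 2·v_{7} ; sig = ⟨2 | 1 2 2⟩
  P = {1,8}:  v_{1} + v_{8} = 2·v_{3} + 3·v_{4} + 3·v_{7} ; sig = ⟨2 | 2 3 3⟩
  P = {3,5,9}:  v_{3} + v_{5} + v_{9} = v_{6} ; sig = ⟨3 | 1⟩
  P = {4,6,7}:  v_{4} + v_{6} + v_{7} = v_{9} ; sig = ⟨3 | 1⟩
  P = {3,4,5,7}:  v_{3} + v_{4} + v_{5} + v_{7} = 0 ; sig = ⟨4 | 0⟩
  P = {2,3,4,7}:  v_{2} + v_{3} + v_{4} + v_{7} = v_{1} ; sig = ⟨4 | 1⟩
  P = {3,4,7,9}:  v_{3} + v_{4} + v_{7} + v_{9} = v_{8} ; sig = ⟨4 | 1⟩

Sorted signature multiset PRS(X):
    ⟨2 | 0⟩
    ⟨2 | 1⟩
    ⟨2 | 1⟩
    ⟨2 | 1 1⟩
    ⟨2 | 1 1 1⟩
    ⟨2 | 1 2⟩
    ⟨2 | 1 2 2⟩
    ⟨2 | 1 2 2⟩
    ⟨2 | 2 3 3⟩
    ⟨3 | 1⟩
    ⟨3 | 1⟩
    ⟨4 | 0⟩
    ⟨4 | 1⟩
    ⟨4 | 1⟩


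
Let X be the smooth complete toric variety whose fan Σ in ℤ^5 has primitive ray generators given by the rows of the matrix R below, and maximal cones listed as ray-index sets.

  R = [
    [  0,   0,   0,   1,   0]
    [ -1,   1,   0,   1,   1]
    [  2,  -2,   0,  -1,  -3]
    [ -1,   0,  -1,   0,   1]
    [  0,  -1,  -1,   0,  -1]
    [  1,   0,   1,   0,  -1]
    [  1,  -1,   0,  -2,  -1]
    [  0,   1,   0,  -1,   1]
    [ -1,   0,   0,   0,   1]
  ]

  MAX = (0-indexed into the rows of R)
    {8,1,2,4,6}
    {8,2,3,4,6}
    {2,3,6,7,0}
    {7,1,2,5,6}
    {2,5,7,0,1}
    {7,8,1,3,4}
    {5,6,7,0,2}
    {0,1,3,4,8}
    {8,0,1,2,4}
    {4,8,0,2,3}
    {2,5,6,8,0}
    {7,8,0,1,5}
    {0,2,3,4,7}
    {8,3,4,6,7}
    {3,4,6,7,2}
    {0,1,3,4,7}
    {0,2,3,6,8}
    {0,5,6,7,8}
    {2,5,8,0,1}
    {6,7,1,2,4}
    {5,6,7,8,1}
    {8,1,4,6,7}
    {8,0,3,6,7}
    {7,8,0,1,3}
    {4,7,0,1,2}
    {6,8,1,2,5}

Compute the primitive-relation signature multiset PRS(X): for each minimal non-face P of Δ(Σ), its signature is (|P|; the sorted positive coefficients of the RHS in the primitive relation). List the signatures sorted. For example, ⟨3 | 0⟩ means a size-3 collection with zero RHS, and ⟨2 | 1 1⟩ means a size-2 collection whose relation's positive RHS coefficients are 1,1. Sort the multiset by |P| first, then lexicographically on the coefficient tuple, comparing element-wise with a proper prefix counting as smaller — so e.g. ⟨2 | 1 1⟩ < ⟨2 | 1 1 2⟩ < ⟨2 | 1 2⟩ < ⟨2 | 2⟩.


Δ(Σ) — 9 vertices, 8 min non-faces:

  P={3,5}:  v_{3} + v_{5} = 0 — sig = ⟨2 | 0⟩
  P={4,5}:  v_{4} + v_{5} = v_{1} + v_{2} — sig = ⟨2 | 1 1⟩
  P={0,1,6}:  v_{0} + v_{1} + v_{6} = 0 — sig = ⟨3 | 0⟩
  P={1,2,3}:  v_{1} + v_{2} + v_{3} = v_{4} — sig = ⟨3 | 1⟩
  P={2,7,8}:  v_{2} + v_{7} + v_{8} = v_{6} — sig = ⟨3 | 1⟩
  P={0,4,6}:  v_{0} + v_{4} + v_{6} = v_{2} + v_{3} — sig = ⟨3 | 1 1⟩
  P={1,3,6}:  v_{1} + v_{3} + v_{6} = v_{4} + v_{7} + v_{8} — sig = ⟨3 | 1 1 1⟩
  P={0,4,7,8}:  v_{0} + v_{4} + v_{7} + v_{8} = v_{3} — sig = ⟨4 | 1⟩

Sorted signature multiset PRS(X):
{ ⟨2 | 0⟩,  ⟨2 | 1 1⟩,  ⟨3 | 0⟩,  ⟨3 | 1⟩ ×2,  ⟨3 | 1 1⟩,  ⟨3 | 1 1 1⟩,  ⟨4 | 1⟩ }


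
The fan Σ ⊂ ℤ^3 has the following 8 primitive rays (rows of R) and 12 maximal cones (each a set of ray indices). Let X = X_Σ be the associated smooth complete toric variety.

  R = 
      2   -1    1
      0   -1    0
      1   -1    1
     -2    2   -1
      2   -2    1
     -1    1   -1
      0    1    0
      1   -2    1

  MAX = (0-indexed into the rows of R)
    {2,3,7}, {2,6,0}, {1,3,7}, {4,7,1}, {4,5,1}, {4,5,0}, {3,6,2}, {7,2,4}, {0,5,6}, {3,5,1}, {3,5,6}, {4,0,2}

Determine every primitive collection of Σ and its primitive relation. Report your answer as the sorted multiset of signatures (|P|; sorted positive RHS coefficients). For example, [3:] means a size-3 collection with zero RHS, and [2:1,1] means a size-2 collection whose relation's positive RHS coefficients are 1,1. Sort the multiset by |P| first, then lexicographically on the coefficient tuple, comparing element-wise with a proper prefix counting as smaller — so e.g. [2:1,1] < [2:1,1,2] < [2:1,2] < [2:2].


|primitive collections| = 10. Relations:

  P = {1,6}:  v_{1} + v_{6} = 0 — sig = [2:]
  P = {2,5}:  v_{2} + v_{5} = 0 — sig = [2:]
  P = {3,4}:  v_{3} + v_{4} = 0 — sig = [2:]
  P = {0,1}:  v_{0} + v_{1} = v_{4} — sig = [2:1]
  P = {0,3}:  v_{0} + v_{3} = v_{6} — sig = [2:1]
  P = {1,2}:  v_{1} + v_{2} = v_{7} — sig = [2:1]
  P = {4,6}:  v_{4} + v_{6} = v_{0} — sig = [2:1]
  P = {5,7}:  v_{5} + v_{7} = v_{1} — sig = [2:1]
  P = {6,7}:  v_{6} + v_{7} = v_{2} — sig = [2:1]
  P = {0,7}:  v_{0} + v_{7} = v_{2} + v_{4} — sig = [2:1,1]

Hence PRS(X_Σ) =
    [2:]
    [2:]
    [2:]
    [2:1]
    [2:1]
    [2:1]
    [2:1]
    [2:1]
    [2:1]
    [2:1,1]


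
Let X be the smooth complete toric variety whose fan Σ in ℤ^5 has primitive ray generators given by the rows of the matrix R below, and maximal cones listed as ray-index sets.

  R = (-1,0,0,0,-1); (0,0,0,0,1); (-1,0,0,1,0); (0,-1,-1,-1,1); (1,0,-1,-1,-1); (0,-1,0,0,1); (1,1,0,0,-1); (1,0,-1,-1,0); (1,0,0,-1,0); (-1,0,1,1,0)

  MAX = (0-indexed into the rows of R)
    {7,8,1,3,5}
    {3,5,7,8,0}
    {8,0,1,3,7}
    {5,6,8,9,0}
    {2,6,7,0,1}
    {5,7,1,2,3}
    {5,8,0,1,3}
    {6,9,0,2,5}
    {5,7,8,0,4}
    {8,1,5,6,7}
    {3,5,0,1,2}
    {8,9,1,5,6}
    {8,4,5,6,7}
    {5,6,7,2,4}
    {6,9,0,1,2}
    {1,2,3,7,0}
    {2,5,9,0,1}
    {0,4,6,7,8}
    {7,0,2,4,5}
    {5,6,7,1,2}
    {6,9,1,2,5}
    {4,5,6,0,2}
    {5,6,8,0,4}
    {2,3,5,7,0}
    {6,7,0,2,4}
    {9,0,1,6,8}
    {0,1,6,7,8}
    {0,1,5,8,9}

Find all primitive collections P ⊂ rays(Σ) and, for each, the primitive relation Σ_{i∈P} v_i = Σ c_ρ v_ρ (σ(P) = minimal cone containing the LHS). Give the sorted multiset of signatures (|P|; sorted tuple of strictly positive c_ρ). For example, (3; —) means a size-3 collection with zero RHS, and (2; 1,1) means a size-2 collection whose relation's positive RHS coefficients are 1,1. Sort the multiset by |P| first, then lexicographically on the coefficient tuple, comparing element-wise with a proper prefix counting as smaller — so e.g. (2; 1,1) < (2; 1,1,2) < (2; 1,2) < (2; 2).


The 10 primitive collections of Σ (r=10, n=5):

  P={2,8}:  v_{2} + v_{8} = 0 — sig = (2; —)
  P={7,9}:  v_{7} + v_{9} = 0 — sig = (2; —)
  P={1,4}:  v_{1} + v_{4} = v_{7} — sig = (2; 1)
  P={3,6}:  v_{3} + v_{6} = v_{7} — sig = (2; 1)
  P={3,9}:  v_{3} + v_{9} = v_{0} + v_{1} + v_{5} — sig = (2; 1,1,1)
  P={4,9}:  v_{4} + v_{9} = v_{0} + v_{5} + v_{6} — sig = (2; 1,1,1)
  P={3,4}:  v_{3} + v_{4} = v_{0} + v_{5} + 2·v_{7} — sig = (2; 1,1,2)
  P={0,1,5,6}:  v_{0} + v_{1} + v_{5} + v_{6} = 0 — sig = (4; —)
  P={0,1,5,7}:  v_{0} + v_{1} + v_{5} + v_{7} = v_{3} — sig = (4; 1)
  P={0,5,6,7}:  v_{0} + v_{5} + v_{6} + v_{7} = v_{4} — sig = (4; 1)

so the primitive-relation signature multiset is
    (2; —)
    (2; —)
    (2; 1)
    (2; 1)
    (2; 1,1,1)
    (2; 1,1,1)
    (2; 1,1,2)
    (4; —)
    (4; 1)
    (4; 1)


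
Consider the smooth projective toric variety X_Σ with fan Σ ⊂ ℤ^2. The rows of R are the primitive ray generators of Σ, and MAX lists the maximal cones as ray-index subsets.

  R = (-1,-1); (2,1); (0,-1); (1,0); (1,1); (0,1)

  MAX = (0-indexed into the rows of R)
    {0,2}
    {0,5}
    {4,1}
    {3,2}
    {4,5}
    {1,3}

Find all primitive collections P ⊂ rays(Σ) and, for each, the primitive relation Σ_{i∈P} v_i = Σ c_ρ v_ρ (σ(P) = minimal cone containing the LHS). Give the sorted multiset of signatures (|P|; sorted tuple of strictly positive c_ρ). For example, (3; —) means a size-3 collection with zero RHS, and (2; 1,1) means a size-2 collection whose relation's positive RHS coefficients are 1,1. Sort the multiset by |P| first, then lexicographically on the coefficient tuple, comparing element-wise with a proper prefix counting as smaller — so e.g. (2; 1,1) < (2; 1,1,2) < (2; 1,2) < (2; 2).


Σ has 9 primitive collections:

  {0,4}:  v_{0} + v_{4} = 0  ⇒ sig = (2; —)
  {2,5}:  v_{2} + v_{5} = 0  ⇒ sig = (2; —)
  {0,1}:  v_{0} + v_{1} = v_{3}  ⇒ sig = (2; 1)
  {0,3}:  v_{0} + v_{3} = v_{2}  ⇒ sig = (2; 1)
  {2,4}:  v_{2} + v_{4} = v_{3}  ⇒ sig = (2; 1)
  {3,4}:  v_{3} + v_{4} = v_{1}  ⇒ sig = (2; 1)
  {3,5}:  v_{3} + v_{5} = v_{4}  ⇒ sig = (2; 1)
  {1,2}:  v_{1} + v_{2} = 2·v_{3}  ⇒ sig = (2; 2)
  {1,5}:  v_{1} + v_{5} = 2·v_{4}  ⇒ sig = (2; 2)

Signatures (|P|; sorted positive RHS coefficients), sorted:
[(2; —), (2; —), (2; 1), (2; 1), (2; 1), (2; 1), (2; 1), (2; 2), (2; 2)]


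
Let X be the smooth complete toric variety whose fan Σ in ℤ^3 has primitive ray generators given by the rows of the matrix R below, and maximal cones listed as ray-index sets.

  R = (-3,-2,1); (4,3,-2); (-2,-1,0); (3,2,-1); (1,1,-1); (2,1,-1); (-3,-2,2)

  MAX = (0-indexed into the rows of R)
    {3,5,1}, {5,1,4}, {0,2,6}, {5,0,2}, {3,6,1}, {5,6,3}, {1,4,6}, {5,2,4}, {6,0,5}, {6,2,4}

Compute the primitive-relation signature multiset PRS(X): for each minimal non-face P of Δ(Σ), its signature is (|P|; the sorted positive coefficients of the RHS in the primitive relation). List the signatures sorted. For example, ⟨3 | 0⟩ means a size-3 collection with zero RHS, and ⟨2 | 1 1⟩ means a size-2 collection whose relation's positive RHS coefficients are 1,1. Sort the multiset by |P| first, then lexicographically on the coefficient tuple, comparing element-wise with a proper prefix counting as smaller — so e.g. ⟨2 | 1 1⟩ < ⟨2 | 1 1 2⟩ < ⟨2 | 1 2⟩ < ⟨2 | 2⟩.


Primitive collections (9):

  P = {0,3}:  v_{0} + v_{3} = 0  →  sig = ⟨2 | 0⟩
  P = {0,1}:  v_{0} + v_{1} = v_{4}  →  sig = ⟨2 | 1⟩
  P = {0,4}:  v_{0} + v_{4} = v_{2}  →  sig = ⟨2 | 1⟩
  P = {2,3}:  v_{2} + v_{3} = v_{4}  →  sig = ⟨2 | 1⟩
  P = {3,4}:  v_{3} + v_{4} = v_{1}  →  sig = ⟨2 | 1⟩
  P = {1,2}:  v_{1} + v_{2} = 2·v_{4}  →  sig = ⟨2 | 2⟩
  P = {4,5,6}:  v_{4} + v_{5} + v_{6} = 0  →  sig = ⟨3 | 0⟩
  P = {1,5,6}:  v_{1} + v_{5} + v_{6} = v_{3}  →  sig = ⟨3 | 1⟩
  P = {2,5,6}:  v_{2} + v_{5} + v_{6} = v_{0}  →  sig = ⟨3 | 1⟩

Signatures (|P|; sorted positive RHS coefficients), sorted:
    |P|=2: 6 collections, coeffs (), (1), (1), (1), (1), (2)
    |P|=3: 3 collections, coeffs (), (1), (1)


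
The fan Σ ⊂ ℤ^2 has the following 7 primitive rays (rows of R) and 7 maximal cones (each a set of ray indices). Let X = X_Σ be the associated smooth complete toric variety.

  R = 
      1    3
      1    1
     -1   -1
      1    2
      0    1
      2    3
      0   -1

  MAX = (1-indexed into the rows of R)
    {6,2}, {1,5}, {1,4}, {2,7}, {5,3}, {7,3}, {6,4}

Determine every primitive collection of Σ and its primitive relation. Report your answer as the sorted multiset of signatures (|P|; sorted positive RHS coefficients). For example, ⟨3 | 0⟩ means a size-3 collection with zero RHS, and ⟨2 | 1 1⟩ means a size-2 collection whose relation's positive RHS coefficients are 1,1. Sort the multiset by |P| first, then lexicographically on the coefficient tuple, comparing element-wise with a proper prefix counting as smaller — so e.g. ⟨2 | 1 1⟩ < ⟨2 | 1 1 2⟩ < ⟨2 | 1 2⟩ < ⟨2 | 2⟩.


|primitive collections| = 14. Relations:

  {2,3}:  v_{2} + v_{3} = 0  so sig = ⟨2 | 0⟩
  {5,7}:  v_{5} + v_{7} = 0  so sig = ⟨2 | 0⟩
  {1,7}:  v_{1} + v_{7} = v_{4}  so sig = ⟨2 | 1⟩
  {2,4}:  v_{2} + v_{4} = v_{6}  so sig = ⟨2 | 1⟩
  {2,5}:  v_{2} + v_{5} = v_{4}  so sig = ⟨2 | 1⟩
  {3,4}:  v_{3} + v_{4} = v_{5}  so sig = ⟨2 | 1⟩
  {3,6}:  v_{3} + v_{6} = v_{4}  so sig = ⟨2 | 1⟩
  {4,5}:  v_{4} + v_{5} = v_{1}  so sig = ⟨2 | 1⟩
  {4,7}:  v_{4} + v_{7} = v_{2}  so sig = ⟨2 | 1⟩
  {1,2}:  v_{1} + v_{2} = 2·v_{4}  so sig = ⟨2 | 2⟩
  {1,3}:  v_{1} + v_{3} = 2·v_{5}  so sig = ⟨2 | 2⟩
  {5,6}:  v_{5} + v_{6} = 2·v_{4}  so sig = ⟨2 | 2⟩
  {6,7}:  v_{6} + v_{7} = 2·v_{2}  so sig = ⟨2 | 2⟩
  {1,6}:  v_{1} + v_{6} = 3·v_{4}  so sig = ⟨2 | 3⟩

Hence PRS(X_Σ) =
[⟨2 | 0⟩, ⟨2 | 0⟩, ⟨2 | 1⟩, ⟨2 | 1⟩, ⟨2 | 1⟩, ⟨2 | 1⟩, ⟨2 | 1⟩, ⟨2 | 1⟩, ⟨2 | 1⟩, ⟨2 | 2⟩, ⟨2 | 2⟩, ⟨2 | 2⟩, ⟨2 | 2⟩, ⟨2 | 3⟩]


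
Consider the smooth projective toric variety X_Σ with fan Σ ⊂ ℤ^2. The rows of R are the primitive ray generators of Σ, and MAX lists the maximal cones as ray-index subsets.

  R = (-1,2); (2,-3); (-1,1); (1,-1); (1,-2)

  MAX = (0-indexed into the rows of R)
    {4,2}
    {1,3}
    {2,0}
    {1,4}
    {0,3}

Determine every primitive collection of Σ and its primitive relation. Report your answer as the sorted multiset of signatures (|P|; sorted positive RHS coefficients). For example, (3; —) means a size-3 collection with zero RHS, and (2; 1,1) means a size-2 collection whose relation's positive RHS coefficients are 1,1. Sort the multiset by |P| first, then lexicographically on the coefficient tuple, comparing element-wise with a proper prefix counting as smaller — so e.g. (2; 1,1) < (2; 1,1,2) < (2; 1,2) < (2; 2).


Σ has 5 primitive collections:

  P = {0,4}:  v_{0} + v_{4} = 0 — sig = (2; —)
  P = {2,3}:  v_{2} + v_{3} = 0 — sig = (2; —)
  P = {0,1}:  v_{0} + v_{1} = v_{3} — sig = (2; 1)
  P = {1,2}:  v_{1} + v_{2} = v_{4} — sig = (2; 1)
  P = {3,4}:  v_{3} + v_{4} = v_{1} — sig = (2; 1)

so the primitive-relation signature multiset is
[(2; —), (2; —), (2; 1), (2; 1), (2; 1)]


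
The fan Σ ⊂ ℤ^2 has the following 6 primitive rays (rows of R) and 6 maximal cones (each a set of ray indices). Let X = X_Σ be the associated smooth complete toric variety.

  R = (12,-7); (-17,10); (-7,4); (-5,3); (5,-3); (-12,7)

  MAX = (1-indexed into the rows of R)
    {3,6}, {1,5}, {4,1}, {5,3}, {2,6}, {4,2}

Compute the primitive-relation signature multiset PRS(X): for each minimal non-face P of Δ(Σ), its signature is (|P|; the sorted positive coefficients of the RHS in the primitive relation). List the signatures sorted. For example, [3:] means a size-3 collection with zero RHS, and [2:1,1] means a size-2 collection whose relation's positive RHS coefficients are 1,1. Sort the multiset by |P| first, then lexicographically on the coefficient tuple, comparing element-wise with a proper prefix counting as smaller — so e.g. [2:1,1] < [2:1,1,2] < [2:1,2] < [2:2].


Primitive collections (9):

  • {1,6}:  v_{1} + v_{6} = 0  so sig = [2:]
  • {4,5}:  v_{4} + v_{5} = 0  so sig = [2:]
  • {1,2}:  v_{1} + v_{2} = v_{4}  so sig = [2:1]
  • {1,3}:  v_{1} + v_{3} = v_{5}  so sig = [2:1]
  • {2,5}:  v_{2} + v_{5} = v_{6}  so sig = [2:1]
  • {3,4}:  v_{3} + v_{4} = v_{6}  so sig = [2:1]
  • {4,6}:  v_{4} + v_{6} = v_{2}  so sig = [2:1]
  • {5,6}:  v_{5} + v_{6} = v_{3}  so sig = [2:1]
  • {2,3}:  v_{2} + v_{3} = 2·v_{6}  so sig = [2:2]

Signatures (|P|; sorted positive RHS coefficients), sorted:
{ [2:] ×2,  [2:1] ×6,  [2:2] }


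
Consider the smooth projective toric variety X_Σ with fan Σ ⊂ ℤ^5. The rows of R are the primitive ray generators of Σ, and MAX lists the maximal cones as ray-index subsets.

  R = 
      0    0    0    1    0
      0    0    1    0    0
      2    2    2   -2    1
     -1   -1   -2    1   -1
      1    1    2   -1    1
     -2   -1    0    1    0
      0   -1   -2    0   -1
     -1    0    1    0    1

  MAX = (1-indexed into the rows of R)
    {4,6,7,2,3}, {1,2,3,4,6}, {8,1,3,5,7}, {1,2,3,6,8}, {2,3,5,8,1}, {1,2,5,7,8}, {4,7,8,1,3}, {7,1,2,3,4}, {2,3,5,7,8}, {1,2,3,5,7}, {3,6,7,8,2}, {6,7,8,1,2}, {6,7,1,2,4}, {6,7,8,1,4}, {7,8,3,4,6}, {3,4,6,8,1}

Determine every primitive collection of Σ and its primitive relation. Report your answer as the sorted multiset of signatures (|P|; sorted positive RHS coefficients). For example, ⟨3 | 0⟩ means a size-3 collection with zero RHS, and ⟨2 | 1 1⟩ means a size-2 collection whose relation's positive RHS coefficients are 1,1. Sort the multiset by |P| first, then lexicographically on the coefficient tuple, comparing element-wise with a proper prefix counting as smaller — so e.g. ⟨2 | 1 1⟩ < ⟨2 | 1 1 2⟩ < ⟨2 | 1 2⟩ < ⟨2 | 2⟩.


Minimal non-faces — 5 found among 8 rays, 16 max cones:

  • {4,5}:  v_{4} + v_{5} = 0 — sig = ⟨2 | 0⟩
  • {5,6}:  v_{5} + v_{6} = v_{2} + v_{8} — sig = ⟨2 | 1 1⟩
  • {2,4,8}:  v_{2} + v_{4} + v_{8} = v_{6} — sig = ⟨3 | 1⟩
  • {1,3,6,7}:  v_{1} + v_{3} + v_{6} + v_{7} = 0 — sig = ⟨4 | 0⟩
  • {1,2,3,7,8}:  v_{1} + v_{2} + v_{3} + v_{7} + v_{8} = v_{5} — sig = ⟨5 | 1⟩

so the primitive-relation signature multiset is
    ⟨2 | 0⟩
    ⟨2 | 1 1⟩
    ⟨3 | 1⟩
    ⟨4 | 0⟩
    ⟨5 | 1⟩


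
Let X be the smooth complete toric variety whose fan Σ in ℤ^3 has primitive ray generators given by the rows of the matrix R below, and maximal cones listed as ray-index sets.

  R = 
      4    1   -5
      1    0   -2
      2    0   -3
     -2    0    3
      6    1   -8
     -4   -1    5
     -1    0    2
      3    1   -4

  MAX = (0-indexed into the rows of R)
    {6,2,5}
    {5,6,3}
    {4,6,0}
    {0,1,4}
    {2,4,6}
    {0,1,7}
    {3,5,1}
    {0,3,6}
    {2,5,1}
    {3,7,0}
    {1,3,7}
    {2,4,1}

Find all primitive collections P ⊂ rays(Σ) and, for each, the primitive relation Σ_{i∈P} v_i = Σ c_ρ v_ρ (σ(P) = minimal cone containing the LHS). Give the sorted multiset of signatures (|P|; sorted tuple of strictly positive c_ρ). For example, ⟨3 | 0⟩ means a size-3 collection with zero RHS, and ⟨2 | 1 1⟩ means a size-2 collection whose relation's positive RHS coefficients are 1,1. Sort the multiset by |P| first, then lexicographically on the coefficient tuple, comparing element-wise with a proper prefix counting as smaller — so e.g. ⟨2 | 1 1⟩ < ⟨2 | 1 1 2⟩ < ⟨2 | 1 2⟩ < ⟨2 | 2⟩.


Δ(Σ) — 8 vertices, 11 min non-faces:

  {0,5}:  v_{0} + v_{5} = 0  so sig = ⟨2 | 0⟩
  {1,6}:  v_{1} + v_{6} = 0  so sig = ⟨2 | 0⟩
  {2,3}:  v_{2} + v_{3} = 0  so sig = ⟨2 | 0⟩
  {0,2}:  v_{0} + v_{2} = v_{4}  so sig = ⟨2 | 1⟩
  {3,4}:  v_{3} + v_{4} = v_{0}  so sig = ⟨2 | 1⟩
  {4,5}:  v_{4} + v_{5} = v_{2}  so sig = ⟨2 | 1⟩
  {2,7}:  v_{2} + v_{7} = v_{0} + v_{1}  so sig = ⟨2 | 1 1⟩
  {5,7}:  v_{5} + v_{7} = v_{1} + v_{3}  so sig = ⟨2 | 1 1⟩
  {6,7}:  v_{6} + v_{7} = v_{0} + v_{3}  so sig = ⟨2 | 1 1⟩
  {4,7}:  v_{4} + v_{7} = 2·v_{0} + v_{1}  so sig = ⟨2 | 1 2⟩
  {0,1,3}:  v_{0} + v_{1} + v_{3} = v_{7}  so sig = ⟨3 | 1⟩

Sorted signature multiset PRS(X):
    ⟨2 | 0⟩
    ⟨2 | 0⟩
    ⟨2 | 0⟩
    ⟨2 | 1⟩
    ⟨2 | 1⟩
    ⟨2 | 1⟩
    ⟨2 | 1 1⟩
    ⟨2 | 1 1⟩
    ⟨2 | 1 1⟩
    ⟨2 | 1 2⟩
    ⟨3 | 1⟩


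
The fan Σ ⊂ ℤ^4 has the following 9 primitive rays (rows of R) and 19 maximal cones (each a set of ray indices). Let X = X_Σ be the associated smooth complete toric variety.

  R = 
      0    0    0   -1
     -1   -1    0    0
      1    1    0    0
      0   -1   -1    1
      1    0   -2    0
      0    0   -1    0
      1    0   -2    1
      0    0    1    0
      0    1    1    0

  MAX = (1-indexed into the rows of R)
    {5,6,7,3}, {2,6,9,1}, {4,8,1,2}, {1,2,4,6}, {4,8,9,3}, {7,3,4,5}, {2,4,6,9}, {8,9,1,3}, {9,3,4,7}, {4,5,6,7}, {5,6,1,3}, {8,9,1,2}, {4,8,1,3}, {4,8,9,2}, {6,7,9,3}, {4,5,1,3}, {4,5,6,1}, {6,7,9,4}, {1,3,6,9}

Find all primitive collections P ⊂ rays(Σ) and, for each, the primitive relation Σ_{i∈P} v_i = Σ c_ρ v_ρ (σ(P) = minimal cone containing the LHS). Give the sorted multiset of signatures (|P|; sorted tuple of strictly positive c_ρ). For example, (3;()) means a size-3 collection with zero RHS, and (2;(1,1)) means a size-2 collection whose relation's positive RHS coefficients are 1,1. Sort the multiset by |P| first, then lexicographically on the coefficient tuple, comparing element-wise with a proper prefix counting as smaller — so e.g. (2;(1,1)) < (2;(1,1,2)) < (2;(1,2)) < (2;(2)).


Minimal non-faces — 10 found among 9 rays, 19 max cones:

  P = {2,3}:  v_{2} + v_{3} = 0 — sig = (2;())
  P = {6,8}:  v_{6} + v_{8} = 0 — sig = (2;())
  P = {1,7}:  v_{1} + v_{7} = v_{5} — sig = (2;(1))
  P = {2,7}:  v_{2} + v_{7} = v_{4} + v_{6} — sig = (2;(1,1))
  P = {5,9}:  v_{5} + v_{9} = v_{3} + v_{6} — sig = (2;(1,1))
  P = {7,8}:  v_{7} + v_{8} = v_{3} + v_{4} — sig = (2;(1,1))
  P = {2,5}:  v_{2} + v_{5} = v_{1} + v_{4} + v_{6} — sig = (2;(1,1,1))
  P = {5,8}:  v_{5} + v_{8} = v_{1} + v_{3} + v_{4} — sig = (2;(1,1,1))
  P = {1,4,9}:  v_{1} + v_{4} + v_{9} = 0 — sig = (3;())
  P = {3,4,6}:  v_{3} + v_{4} + v_{6} = v_{7} — sig = (3;(1))

so the primitive-relation signature multiset is
{ (2;()) ×2,  (2;(1)),  (2;(1,1)) ×3,  (2;(1,1,1)) ×2,  (3;()),  (3;(1)) }


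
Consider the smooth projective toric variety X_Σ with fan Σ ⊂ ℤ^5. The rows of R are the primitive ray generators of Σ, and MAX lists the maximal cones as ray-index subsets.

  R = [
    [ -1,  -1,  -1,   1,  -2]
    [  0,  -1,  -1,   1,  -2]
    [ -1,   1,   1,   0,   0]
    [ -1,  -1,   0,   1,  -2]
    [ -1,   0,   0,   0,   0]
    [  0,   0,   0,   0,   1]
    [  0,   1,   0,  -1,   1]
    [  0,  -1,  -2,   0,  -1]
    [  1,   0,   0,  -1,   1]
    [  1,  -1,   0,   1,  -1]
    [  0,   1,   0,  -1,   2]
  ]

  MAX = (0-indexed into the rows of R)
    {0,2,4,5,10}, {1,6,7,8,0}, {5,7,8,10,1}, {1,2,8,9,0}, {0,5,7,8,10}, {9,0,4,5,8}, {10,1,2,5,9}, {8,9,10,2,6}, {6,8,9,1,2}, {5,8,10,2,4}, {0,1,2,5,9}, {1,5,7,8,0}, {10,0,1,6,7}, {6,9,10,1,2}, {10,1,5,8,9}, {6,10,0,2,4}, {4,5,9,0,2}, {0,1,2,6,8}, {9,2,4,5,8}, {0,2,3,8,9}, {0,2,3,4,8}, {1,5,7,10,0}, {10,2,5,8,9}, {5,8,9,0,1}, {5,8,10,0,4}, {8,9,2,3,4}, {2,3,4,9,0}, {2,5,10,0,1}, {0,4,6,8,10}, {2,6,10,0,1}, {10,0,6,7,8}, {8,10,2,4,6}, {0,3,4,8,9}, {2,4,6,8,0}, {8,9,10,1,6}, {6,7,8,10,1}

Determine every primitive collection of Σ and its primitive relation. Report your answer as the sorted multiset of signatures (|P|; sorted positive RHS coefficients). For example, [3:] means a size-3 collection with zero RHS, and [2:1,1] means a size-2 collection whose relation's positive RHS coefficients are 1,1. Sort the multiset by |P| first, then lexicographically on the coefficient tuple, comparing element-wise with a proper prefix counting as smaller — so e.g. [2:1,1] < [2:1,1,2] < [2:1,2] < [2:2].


Δ(Σ) — 11 vertices, 20 min non-faces:

  P = {1,4}:  v_{1} + v_{4} = v_{0}  →  sig = [2:1]
  P = {3,10}:  v_{3} + v_{10} = v_{4}  →  sig = [2:1]
  P = {5,6}:  v_{5} + v_{6} = v_{10}  →  sig = [2:1]
  P = {2,7}:  v_{2} + v_{7} = v_{0} + v_{6}  →  sig = [2:1,1]
  P = {3,6}:  v_{3} + v_{6} = v_{0} + v_{2} + v_{8}  →  sig = [2:1,1,1]
  P = {1,3}:  v_{1} + v_{3} = 2·v_{0} + v_{2} + v_{8} + v_{9}  →  sig = [2:1,1,1,2]
  P = {4,7}:  v_{4} + v_{7} = 2·v_{0} + v_{8} + v_{10}  →  sig = [2:1,1,2]
  P = {7,9}:  v_{7} + v_{9} = 2·v_{1} + v_{5} + v_{8}  →  sig = [2:1,1,2]
  P = {3,5}:  v_{3} + v_{5} = 2·v_{4} + v_{9}  →  sig = [2:1,2]
  P = {3,7}:  v_{3} + v_{7} = 2·v_{0} + v_{8}  →  sig = [2:1,2]
  P = {4,6,9}:  v_{4} + v_{6} + v_{9} = 0  →  sig = [3:]
  P = {0,6,9}:  v_{0} + v_{6} + v_{9} = v_{1}  →  sig = [3:1]
  P = {4,9,10}:  v_{4} + v_{9} + v_{10} = v_{5}  →  sig = [3:1]
  P = {0,9,10}:  v_{0} + v_{9} + v_{10} = v_{1} + v_{5}  →  sig = [3:1,1]
  P = {1,2,5,8}:  v_{1} + v_{2} + v_{5} + v_{8} = 0  →  sig = [4:]
  P = {0,1,8,10}:  v_{0} + v_{1} + v_{8} + v_{10} = v_{7}  →  sig = [4:1]
  P = {0,2,5,8}:  v_{0} + v_{2} + v_{5} + v_{8} = v_{4}  →  sig = [4:1]
  P = {1,2,8,10}:  v_{1} + v_{2} + v_{8} + v_{10} = v_{6}  →  sig = [4:1]
  P = {0,2,8,10}:  v_{0} + v_{2} + v_{8} + v_{10} = v_{4} + v_{6}  →  sig = [4:1,1]
  P = {0,2,4,8,9}:  v_{0} + v_{2} + v_{4} + v_{8} + v_{9} = v_{3}  →  sig = [5:1]

Sorted signature multiset PRS(X):
[[2:1], [2:1], [2:1], [2:1,1], [2:1,1,1], [2:1,1,1,2], [2:1,1,2], [2:1,1,2], [2:1,2], [2:1,2], [3:], [3:1], [3:1], [3:1,1], [4:], [4:1], [4:1], [4:1], [4:1,1], [5:1]]


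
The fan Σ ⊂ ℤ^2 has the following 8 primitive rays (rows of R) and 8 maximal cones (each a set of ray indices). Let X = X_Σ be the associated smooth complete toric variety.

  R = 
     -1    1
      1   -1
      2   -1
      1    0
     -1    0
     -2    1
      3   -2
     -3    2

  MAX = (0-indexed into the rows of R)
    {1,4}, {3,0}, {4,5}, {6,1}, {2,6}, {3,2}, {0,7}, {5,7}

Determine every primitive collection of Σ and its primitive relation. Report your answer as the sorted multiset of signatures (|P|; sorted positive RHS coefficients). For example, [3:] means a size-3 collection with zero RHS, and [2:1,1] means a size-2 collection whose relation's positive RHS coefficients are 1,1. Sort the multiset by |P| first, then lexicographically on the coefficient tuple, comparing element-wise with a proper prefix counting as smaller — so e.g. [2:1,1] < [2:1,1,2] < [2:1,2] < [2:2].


20 minimal non-faces of Δ(Σ) (on 8 rays):

  P={0,1}:  v_{0} + v_{1} = 0  ⇒ sig = [2:]
  P={2,5}:  v_{2} + v_{5} = 0  ⇒ sig = [2:]
  P={3,4}:  v_{3} + v_{4} = 0  ⇒ sig = [2:]
  P={6,7}:  v_{6} + v_{7} = 0  ⇒ sig = [2:]
  P={0,2}:  v_{0} + v_{2} = v_{3}  ⇒ sig = [2:1]
  P={0,4}:  v_{0} + v_{4} = v_{5}  ⇒ sig = [2:1]
  P={0,5}:  v_{0} + v_{5} = v_{7}  ⇒ sig = [2:1]
  P={0,6}:  v_{0} + v_{6} = v_{2}  ⇒ sig = [2:1]
  P={1,2}:  v_{1} + v_{2} = v_{6}  ⇒ sig = [2:1]
  P={1,3}:  v_{1} + v_{3} = v_{2}  ⇒ sig = [2:1]
  P={1,5}:  v_{1} + v_{5} = v_{4}  ⇒ sig = [2:1]
  P={1,7}:  v_{1} + v_{7} = v_{5}  ⇒ sig = [2:1]
  P={2,4}:  v_{2} + v_{4} = v_{1}  ⇒ sig = [2:1]
  P={2,7}:  v_{2} + v_{7} = v_{0}  ⇒ sig = [2:1]
  P={3,5}:  v_{3} + v_{5} = v_{0}  ⇒ sig = [2:1]
  P={5,6}:  v_{5} + v_{6} = v_{1}  ⇒ sig = [2:1]
  P={3,6}:  v_{3} + v_{6} = 2·v_{2}  ⇒ sig = [2:2]
  P={3,7}:  v_{3} + v_{7} = 2·v_{0}  ⇒ sig = [2:2]
  P={4,6}:  v_{4} + v_{6} = 2·v_{1}  ⇒ sig = [2:2]
  P={4,7}:  v_{4} + v_{7} = 2·v_{5}  ⇒ sig = [2:2]

Hence PRS(X_Σ) =
{ [2:] ×4,  [2:1] ×12,  [2:2] ×4 }


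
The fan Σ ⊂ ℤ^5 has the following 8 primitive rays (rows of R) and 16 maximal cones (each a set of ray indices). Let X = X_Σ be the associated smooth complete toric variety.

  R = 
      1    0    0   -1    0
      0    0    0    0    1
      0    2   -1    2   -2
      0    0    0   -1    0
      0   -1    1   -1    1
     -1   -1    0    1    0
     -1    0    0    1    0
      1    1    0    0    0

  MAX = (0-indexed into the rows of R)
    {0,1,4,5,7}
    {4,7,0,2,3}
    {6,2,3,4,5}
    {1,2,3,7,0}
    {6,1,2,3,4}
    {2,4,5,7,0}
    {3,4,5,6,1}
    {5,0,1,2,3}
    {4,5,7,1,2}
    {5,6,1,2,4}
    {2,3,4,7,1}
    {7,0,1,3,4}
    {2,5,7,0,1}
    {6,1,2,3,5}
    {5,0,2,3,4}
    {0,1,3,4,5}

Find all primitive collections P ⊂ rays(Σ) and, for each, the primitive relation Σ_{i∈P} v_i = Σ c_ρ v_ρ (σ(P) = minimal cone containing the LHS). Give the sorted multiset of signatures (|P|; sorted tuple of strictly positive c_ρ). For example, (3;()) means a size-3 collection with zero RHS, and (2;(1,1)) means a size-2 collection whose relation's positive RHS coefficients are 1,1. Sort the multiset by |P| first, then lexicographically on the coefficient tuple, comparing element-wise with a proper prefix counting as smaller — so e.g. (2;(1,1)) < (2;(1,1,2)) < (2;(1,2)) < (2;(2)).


The 5 primitive collections of Σ (r=8, n=5):

  • {0,6}:  v_{0} + v_{6} = 0 ; sig = (2;())
  • {6,7}:  v_{6} + v_{7} = v_{1} + v_{2} + v_{4} ; sig = (2;(1,1,1))
  • {3,5,7}:  v_{3} + v_{5} + v_{7} = 0 ; sig = (3;())
  • {0,1,2,4}:  v_{0} + v_{1} + v_{2} + v_{4} = v_{7} ; sig = (4;(1))
  • {1,2,3,4,5}:  v_{1} + v_{2} + v_{3} + v_{4} + v_{5} = v_{6} ; sig = (5;(1))

Sorted signature multiset PRS(X):
    |P|=2: 2 collections, coeffs (), (1,1,1)
    |P|=3: 1 collection, coeffs ()
    |P|=4: 1 collection, coeffs (1)
    |P|=5: 1 collection, coeffs (1)
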